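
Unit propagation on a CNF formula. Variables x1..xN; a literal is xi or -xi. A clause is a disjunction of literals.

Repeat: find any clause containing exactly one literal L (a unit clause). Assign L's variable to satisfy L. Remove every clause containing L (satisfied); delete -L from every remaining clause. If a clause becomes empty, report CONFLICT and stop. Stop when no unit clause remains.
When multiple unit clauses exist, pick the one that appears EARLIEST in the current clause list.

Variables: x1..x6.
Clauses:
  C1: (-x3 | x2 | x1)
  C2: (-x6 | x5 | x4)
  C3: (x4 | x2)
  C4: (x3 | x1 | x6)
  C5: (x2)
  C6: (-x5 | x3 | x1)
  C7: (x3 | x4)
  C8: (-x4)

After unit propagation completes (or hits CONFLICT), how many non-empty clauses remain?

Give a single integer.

unit clause [2] forces x2=T; simplify:
  satisfied 3 clause(s); 5 remain; assigned so far: [2]
unit clause [-4] forces x4=F; simplify:
  drop 4 from [-6, 5, 4] -> [-6, 5]
  drop 4 from [3, 4] -> [3]
  satisfied 1 clause(s); 4 remain; assigned so far: [2, 4]
unit clause [3] forces x3=T; simplify:
  satisfied 3 clause(s); 1 remain; assigned so far: [2, 3, 4]

Answer: 1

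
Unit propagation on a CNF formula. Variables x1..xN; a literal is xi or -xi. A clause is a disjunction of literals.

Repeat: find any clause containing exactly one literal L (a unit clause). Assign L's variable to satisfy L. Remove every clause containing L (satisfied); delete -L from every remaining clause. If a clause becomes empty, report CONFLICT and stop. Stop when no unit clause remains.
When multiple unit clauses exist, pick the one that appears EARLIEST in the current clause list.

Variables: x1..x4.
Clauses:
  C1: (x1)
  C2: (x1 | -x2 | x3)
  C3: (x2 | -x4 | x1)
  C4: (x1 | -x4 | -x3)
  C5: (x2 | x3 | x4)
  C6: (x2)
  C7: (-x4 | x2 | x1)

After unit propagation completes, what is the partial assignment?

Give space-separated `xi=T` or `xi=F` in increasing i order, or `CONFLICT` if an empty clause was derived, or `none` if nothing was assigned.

unit clause [1] forces x1=T; simplify:
  satisfied 5 clause(s); 2 remain; assigned so far: [1]
unit clause [2] forces x2=T; simplify:
  satisfied 2 clause(s); 0 remain; assigned so far: [1, 2]

Answer: x1=T x2=T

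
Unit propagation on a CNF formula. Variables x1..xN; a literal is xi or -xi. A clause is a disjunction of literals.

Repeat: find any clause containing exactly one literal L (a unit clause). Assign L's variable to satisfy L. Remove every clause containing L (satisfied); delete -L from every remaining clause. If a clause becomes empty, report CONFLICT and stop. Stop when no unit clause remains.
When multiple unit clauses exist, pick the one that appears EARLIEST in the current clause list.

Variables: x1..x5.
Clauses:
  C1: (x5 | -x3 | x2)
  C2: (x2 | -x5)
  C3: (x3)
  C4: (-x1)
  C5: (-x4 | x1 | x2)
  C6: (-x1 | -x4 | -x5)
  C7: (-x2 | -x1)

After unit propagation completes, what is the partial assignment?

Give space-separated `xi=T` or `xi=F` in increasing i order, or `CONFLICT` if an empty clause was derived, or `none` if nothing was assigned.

unit clause [3] forces x3=T; simplify:
  drop -3 from [5, -3, 2] -> [5, 2]
  satisfied 1 clause(s); 6 remain; assigned so far: [3]
unit clause [-1] forces x1=F; simplify:
  drop 1 from [-4, 1, 2] -> [-4, 2]
  satisfied 3 clause(s); 3 remain; assigned so far: [1, 3]

Answer: x1=F x3=T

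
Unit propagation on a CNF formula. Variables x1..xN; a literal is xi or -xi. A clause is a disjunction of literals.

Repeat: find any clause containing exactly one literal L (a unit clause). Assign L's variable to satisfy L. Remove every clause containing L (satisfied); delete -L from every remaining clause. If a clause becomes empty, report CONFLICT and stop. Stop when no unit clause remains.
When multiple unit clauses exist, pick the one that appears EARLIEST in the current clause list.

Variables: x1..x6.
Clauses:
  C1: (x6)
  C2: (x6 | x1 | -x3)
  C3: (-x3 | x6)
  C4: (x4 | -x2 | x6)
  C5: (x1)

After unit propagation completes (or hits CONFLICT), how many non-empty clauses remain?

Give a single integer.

Answer: 0

Derivation:
unit clause [6] forces x6=T; simplify:
  satisfied 4 clause(s); 1 remain; assigned so far: [6]
unit clause [1] forces x1=T; simplify:
  satisfied 1 clause(s); 0 remain; assigned so far: [1, 6]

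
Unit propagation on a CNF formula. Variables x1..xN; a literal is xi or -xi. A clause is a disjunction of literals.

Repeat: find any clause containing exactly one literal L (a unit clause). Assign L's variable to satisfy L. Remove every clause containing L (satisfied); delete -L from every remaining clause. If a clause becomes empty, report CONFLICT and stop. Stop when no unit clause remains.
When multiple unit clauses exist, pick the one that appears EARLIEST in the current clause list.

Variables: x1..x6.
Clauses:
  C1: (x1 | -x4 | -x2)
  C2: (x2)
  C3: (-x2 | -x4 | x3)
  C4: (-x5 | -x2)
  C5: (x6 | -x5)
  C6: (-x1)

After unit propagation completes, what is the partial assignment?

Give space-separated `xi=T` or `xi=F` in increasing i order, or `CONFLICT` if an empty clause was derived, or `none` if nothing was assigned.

unit clause [2] forces x2=T; simplify:
  drop -2 from [1, -4, -2] -> [1, -4]
  drop -2 from [-2, -4, 3] -> [-4, 3]
  drop -2 from [-5, -2] -> [-5]
  satisfied 1 clause(s); 5 remain; assigned so far: [2]
unit clause [-5] forces x5=F; simplify:
  satisfied 2 clause(s); 3 remain; assigned so far: [2, 5]
unit clause [-1] forces x1=F; simplify:
  drop 1 from [1, -4] -> [-4]
  satisfied 1 clause(s); 2 remain; assigned so far: [1, 2, 5]
unit clause [-4] forces x4=F; simplify:
  satisfied 2 clause(s); 0 remain; assigned so far: [1, 2, 4, 5]

Answer: x1=F x2=T x4=F x5=F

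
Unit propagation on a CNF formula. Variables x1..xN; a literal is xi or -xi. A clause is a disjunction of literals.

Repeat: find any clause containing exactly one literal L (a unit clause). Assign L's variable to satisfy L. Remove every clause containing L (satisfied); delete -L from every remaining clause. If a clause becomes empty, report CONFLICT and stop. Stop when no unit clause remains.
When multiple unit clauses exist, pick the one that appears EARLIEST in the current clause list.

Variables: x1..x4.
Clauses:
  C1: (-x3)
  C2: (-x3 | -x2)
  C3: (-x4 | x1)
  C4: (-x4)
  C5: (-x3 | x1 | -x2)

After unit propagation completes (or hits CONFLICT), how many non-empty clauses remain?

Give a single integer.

unit clause [-3] forces x3=F; simplify:
  satisfied 3 clause(s); 2 remain; assigned so far: [3]
unit clause [-4] forces x4=F; simplify:
  satisfied 2 clause(s); 0 remain; assigned so far: [3, 4]

Answer: 0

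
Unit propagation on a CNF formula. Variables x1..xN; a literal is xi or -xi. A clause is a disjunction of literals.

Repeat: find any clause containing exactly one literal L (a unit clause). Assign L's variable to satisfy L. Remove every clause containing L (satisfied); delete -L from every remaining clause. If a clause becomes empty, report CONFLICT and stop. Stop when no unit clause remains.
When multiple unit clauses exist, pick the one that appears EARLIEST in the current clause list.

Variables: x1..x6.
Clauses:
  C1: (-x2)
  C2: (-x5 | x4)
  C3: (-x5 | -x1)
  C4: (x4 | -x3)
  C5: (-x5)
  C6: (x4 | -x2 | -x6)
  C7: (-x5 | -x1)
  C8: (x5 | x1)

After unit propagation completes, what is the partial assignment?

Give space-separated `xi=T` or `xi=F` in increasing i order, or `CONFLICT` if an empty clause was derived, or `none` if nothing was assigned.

Answer: x1=T x2=F x5=F

Derivation:
unit clause [-2] forces x2=F; simplify:
  satisfied 2 clause(s); 6 remain; assigned so far: [2]
unit clause [-5] forces x5=F; simplify:
  drop 5 from [5, 1] -> [1]
  satisfied 4 clause(s); 2 remain; assigned so far: [2, 5]
unit clause [1] forces x1=T; simplify:
  satisfied 1 clause(s); 1 remain; assigned so far: [1, 2, 5]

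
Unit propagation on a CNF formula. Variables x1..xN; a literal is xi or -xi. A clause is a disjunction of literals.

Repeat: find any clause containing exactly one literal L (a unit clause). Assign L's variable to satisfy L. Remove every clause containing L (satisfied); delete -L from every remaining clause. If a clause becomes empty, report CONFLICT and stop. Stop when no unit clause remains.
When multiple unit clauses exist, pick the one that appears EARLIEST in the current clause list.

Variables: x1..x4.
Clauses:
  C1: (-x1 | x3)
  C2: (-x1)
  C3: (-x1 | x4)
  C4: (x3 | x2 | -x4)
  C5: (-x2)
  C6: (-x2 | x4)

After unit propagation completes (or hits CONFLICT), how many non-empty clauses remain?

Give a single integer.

Answer: 1

Derivation:
unit clause [-1] forces x1=F; simplify:
  satisfied 3 clause(s); 3 remain; assigned so far: [1]
unit clause [-2] forces x2=F; simplify:
  drop 2 from [3, 2, -4] -> [3, -4]
  satisfied 2 clause(s); 1 remain; assigned so far: [1, 2]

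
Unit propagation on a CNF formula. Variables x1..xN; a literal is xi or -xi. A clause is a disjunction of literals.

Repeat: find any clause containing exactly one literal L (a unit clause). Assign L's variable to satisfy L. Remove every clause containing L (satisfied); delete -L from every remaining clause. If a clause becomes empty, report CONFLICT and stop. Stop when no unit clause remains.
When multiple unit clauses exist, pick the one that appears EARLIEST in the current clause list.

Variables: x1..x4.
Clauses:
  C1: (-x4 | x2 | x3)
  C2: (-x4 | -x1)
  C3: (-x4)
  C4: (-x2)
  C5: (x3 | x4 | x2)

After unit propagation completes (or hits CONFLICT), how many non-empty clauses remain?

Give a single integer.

unit clause [-4] forces x4=F; simplify:
  drop 4 from [3, 4, 2] -> [3, 2]
  satisfied 3 clause(s); 2 remain; assigned so far: [4]
unit clause [-2] forces x2=F; simplify:
  drop 2 from [3, 2] -> [3]
  satisfied 1 clause(s); 1 remain; assigned so far: [2, 4]
unit clause [3] forces x3=T; simplify:
  satisfied 1 clause(s); 0 remain; assigned so far: [2, 3, 4]

Answer: 0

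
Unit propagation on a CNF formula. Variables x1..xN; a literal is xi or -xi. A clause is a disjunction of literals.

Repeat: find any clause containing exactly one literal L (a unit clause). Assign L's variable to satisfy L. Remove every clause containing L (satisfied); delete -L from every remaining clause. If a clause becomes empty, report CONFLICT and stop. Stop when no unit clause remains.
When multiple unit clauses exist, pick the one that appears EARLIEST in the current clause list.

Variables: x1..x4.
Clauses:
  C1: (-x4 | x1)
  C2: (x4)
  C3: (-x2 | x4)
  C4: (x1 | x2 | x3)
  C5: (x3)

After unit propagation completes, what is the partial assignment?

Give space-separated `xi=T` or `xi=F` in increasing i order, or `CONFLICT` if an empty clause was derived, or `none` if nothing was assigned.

unit clause [4] forces x4=T; simplify:
  drop -4 from [-4, 1] -> [1]
  satisfied 2 clause(s); 3 remain; assigned so far: [4]
unit clause [1] forces x1=T; simplify:
  satisfied 2 clause(s); 1 remain; assigned so far: [1, 4]
unit clause [3] forces x3=T; simplify:
  satisfied 1 clause(s); 0 remain; assigned so far: [1, 3, 4]

Answer: x1=T x3=T x4=T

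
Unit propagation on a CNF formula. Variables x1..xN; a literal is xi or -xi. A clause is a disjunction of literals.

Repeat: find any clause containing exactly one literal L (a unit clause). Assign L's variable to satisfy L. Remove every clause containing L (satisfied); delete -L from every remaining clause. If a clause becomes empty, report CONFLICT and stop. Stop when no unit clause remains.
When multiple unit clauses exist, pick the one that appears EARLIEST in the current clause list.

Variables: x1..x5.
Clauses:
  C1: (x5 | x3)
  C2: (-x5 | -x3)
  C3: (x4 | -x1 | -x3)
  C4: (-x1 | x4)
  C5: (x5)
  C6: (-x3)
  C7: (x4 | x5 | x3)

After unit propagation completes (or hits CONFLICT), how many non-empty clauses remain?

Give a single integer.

unit clause [5] forces x5=T; simplify:
  drop -5 from [-5, -3] -> [-3]
  satisfied 3 clause(s); 4 remain; assigned so far: [5]
unit clause [-3] forces x3=F; simplify:
  satisfied 3 clause(s); 1 remain; assigned so far: [3, 5]

Answer: 1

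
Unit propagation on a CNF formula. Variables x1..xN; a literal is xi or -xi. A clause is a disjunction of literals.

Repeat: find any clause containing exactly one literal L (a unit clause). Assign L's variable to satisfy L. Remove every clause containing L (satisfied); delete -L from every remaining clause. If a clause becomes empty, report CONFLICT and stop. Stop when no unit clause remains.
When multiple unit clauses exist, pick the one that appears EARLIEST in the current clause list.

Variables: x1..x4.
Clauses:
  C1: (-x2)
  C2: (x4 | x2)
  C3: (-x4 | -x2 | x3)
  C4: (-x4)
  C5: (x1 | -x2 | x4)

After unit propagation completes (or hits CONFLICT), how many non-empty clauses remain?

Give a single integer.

Answer: 0

Derivation:
unit clause [-2] forces x2=F; simplify:
  drop 2 from [4, 2] -> [4]
  satisfied 3 clause(s); 2 remain; assigned so far: [2]
unit clause [4] forces x4=T; simplify:
  drop -4 from [-4] -> [] (empty!)
  satisfied 1 clause(s); 1 remain; assigned so far: [2, 4]
CONFLICT (empty clause)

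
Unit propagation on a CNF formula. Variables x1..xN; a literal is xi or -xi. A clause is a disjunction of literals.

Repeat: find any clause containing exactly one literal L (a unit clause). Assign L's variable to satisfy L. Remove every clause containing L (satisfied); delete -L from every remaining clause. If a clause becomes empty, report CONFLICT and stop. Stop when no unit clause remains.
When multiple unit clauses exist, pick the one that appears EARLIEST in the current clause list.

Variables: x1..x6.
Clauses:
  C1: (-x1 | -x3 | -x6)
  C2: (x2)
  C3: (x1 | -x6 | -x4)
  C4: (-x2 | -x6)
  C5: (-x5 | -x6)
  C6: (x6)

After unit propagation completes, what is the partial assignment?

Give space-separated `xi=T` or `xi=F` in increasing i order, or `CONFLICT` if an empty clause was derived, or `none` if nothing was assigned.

unit clause [2] forces x2=T; simplify:
  drop -2 from [-2, -6] -> [-6]
  satisfied 1 clause(s); 5 remain; assigned so far: [2]
unit clause [-6] forces x6=F; simplify:
  drop 6 from [6] -> [] (empty!)
  satisfied 4 clause(s); 1 remain; assigned so far: [2, 6]
CONFLICT (empty clause)

Answer: CONFLICT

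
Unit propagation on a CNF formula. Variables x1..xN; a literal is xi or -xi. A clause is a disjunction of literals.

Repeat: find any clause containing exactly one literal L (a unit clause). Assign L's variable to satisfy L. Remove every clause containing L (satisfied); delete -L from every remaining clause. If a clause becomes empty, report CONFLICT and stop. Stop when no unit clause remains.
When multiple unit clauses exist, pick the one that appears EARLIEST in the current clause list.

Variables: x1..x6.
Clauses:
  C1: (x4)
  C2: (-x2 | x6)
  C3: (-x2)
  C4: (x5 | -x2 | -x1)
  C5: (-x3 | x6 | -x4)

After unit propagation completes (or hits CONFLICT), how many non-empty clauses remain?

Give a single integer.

Answer: 1

Derivation:
unit clause [4] forces x4=T; simplify:
  drop -4 from [-3, 6, -4] -> [-3, 6]
  satisfied 1 clause(s); 4 remain; assigned so far: [4]
unit clause [-2] forces x2=F; simplify:
  satisfied 3 clause(s); 1 remain; assigned so far: [2, 4]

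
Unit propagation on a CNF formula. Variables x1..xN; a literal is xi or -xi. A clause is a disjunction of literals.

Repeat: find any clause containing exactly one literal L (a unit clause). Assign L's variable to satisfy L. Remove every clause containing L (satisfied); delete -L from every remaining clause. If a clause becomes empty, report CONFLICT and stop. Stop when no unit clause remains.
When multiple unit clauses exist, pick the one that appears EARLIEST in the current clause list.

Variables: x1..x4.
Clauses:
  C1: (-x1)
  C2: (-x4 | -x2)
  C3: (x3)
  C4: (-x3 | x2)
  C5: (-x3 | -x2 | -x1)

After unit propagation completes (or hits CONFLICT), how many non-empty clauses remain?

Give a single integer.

unit clause [-1] forces x1=F; simplify:
  satisfied 2 clause(s); 3 remain; assigned so far: [1]
unit clause [3] forces x3=T; simplify:
  drop -3 from [-3, 2] -> [2]
  satisfied 1 clause(s); 2 remain; assigned so far: [1, 3]
unit clause [2] forces x2=T; simplify:
  drop -2 from [-4, -2] -> [-4]
  satisfied 1 clause(s); 1 remain; assigned so far: [1, 2, 3]
unit clause [-4] forces x4=F; simplify:
  satisfied 1 clause(s); 0 remain; assigned so far: [1, 2, 3, 4]

Answer: 0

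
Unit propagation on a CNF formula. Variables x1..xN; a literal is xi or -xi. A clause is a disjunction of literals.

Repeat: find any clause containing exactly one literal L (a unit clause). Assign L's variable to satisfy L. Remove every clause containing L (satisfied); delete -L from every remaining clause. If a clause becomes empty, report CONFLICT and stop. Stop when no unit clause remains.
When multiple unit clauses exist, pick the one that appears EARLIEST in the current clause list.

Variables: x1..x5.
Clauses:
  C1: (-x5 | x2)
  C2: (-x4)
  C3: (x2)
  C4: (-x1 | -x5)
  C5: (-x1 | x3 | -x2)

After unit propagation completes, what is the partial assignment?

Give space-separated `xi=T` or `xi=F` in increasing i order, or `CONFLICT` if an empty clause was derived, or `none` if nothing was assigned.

Answer: x2=T x4=F

Derivation:
unit clause [-4] forces x4=F; simplify:
  satisfied 1 clause(s); 4 remain; assigned so far: [4]
unit clause [2] forces x2=T; simplify:
  drop -2 from [-1, 3, -2] -> [-1, 3]
  satisfied 2 clause(s); 2 remain; assigned so far: [2, 4]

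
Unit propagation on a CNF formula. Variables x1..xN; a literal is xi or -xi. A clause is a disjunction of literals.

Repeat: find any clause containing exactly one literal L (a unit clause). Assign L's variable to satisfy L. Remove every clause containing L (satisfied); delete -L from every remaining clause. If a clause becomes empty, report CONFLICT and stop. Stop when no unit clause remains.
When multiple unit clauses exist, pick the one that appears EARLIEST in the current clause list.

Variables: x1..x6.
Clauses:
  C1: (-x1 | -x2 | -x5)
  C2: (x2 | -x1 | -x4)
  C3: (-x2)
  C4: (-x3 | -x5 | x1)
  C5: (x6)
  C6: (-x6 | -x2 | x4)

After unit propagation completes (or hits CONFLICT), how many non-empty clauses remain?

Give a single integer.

Answer: 2

Derivation:
unit clause [-2] forces x2=F; simplify:
  drop 2 from [2, -1, -4] -> [-1, -4]
  satisfied 3 clause(s); 3 remain; assigned so far: [2]
unit clause [6] forces x6=T; simplify:
  satisfied 1 clause(s); 2 remain; assigned so far: [2, 6]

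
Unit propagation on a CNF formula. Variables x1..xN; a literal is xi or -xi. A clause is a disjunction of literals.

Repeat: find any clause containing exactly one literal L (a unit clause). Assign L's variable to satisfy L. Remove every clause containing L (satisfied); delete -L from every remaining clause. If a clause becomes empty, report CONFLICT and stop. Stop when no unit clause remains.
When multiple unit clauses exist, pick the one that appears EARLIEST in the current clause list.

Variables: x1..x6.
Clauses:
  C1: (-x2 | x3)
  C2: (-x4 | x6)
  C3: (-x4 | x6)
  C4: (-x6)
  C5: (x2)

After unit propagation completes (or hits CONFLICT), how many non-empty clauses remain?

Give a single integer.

Answer: 0

Derivation:
unit clause [-6] forces x6=F; simplify:
  drop 6 from [-4, 6] -> [-4]
  drop 6 from [-4, 6] -> [-4]
  satisfied 1 clause(s); 4 remain; assigned so far: [6]
unit clause [-4] forces x4=F; simplify:
  satisfied 2 clause(s); 2 remain; assigned so far: [4, 6]
unit clause [2] forces x2=T; simplify:
  drop -2 from [-2, 3] -> [3]
  satisfied 1 clause(s); 1 remain; assigned so far: [2, 4, 6]
unit clause [3] forces x3=T; simplify:
  satisfied 1 clause(s); 0 remain; assigned so far: [2, 3, 4, 6]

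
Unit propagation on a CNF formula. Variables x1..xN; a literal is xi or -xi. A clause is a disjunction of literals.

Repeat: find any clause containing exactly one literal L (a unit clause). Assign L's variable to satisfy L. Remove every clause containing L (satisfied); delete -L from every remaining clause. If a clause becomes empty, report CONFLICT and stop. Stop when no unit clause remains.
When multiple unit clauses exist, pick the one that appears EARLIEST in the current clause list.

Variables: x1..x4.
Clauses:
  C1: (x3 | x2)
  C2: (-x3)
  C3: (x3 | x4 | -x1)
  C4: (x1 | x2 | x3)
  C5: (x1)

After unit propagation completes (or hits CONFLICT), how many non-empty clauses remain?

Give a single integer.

Answer: 0

Derivation:
unit clause [-3] forces x3=F; simplify:
  drop 3 from [3, 2] -> [2]
  drop 3 from [3, 4, -1] -> [4, -1]
  drop 3 from [1, 2, 3] -> [1, 2]
  satisfied 1 clause(s); 4 remain; assigned so far: [3]
unit clause [2] forces x2=T; simplify:
  satisfied 2 clause(s); 2 remain; assigned so far: [2, 3]
unit clause [1] forces x1=T; simplify:
  drop -1 from [4, -1] -> [4]
  satisfied 1 clause(s); 1 remain; assigned so far: [1, 2, 3]
unit clause [4] forces x4=T; simplify:
  satisfied 1 clause(s); 0 remain; assigned so far: [1, 2, 3, 4]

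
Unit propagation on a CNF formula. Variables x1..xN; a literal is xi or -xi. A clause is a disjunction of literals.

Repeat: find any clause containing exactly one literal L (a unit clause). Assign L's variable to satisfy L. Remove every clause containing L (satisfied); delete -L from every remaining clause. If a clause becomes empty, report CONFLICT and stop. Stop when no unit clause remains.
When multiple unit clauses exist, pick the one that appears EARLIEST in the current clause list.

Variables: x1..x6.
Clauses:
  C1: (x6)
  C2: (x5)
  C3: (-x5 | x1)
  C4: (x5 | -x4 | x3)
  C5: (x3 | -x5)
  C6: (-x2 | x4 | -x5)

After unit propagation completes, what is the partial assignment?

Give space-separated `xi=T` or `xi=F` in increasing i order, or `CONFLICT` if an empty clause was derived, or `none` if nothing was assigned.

unit clause [6] forces x6=T; simplify:
  satisfied 1 clause(s); 5 remain; assigned so far: [6]
unit clause [5] forces x5=T; simplify:
  drop -5 from [-5, 1] -> [1]
  drop -5 from [3, -5] -> [3]
  drop -5 from [-2, 4, -5] -> [-2, 4]
  satisfied 2 clause(s); 3 remain; assigned so far: [5, 6]
unit clause [1] forces x1=T; simplify:
  satisfied 1 clause(s); 2 remain; assigned so far: [1, 5, 6]
unit clause [3] forces x3=T; simplify:
  satisfied 1 clause(s); 1 remain; assigned so far: [1, 3, 5, 6]

Answer: x1=T x3=T x5=T x6=T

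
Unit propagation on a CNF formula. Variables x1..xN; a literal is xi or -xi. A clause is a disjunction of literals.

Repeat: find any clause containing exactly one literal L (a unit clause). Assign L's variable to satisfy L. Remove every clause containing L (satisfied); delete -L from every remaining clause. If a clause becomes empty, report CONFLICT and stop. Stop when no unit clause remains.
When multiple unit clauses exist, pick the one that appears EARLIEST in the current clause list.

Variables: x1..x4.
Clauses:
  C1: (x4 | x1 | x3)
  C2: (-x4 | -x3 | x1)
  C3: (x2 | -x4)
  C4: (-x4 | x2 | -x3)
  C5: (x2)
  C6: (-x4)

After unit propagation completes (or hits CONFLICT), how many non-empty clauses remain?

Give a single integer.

unit clause [2] forces x2=T; simplify:
  satisfied 3 clause(s); 3 remain; assigned so far: [2]
unit clause [-4] forces x4=F; simplify:
  drop 4 from [4, 1, 3] -> [1, 3]
  satisfied 2 clause(s); 1 remain; assigned so far: [2, 4]

Answer: 1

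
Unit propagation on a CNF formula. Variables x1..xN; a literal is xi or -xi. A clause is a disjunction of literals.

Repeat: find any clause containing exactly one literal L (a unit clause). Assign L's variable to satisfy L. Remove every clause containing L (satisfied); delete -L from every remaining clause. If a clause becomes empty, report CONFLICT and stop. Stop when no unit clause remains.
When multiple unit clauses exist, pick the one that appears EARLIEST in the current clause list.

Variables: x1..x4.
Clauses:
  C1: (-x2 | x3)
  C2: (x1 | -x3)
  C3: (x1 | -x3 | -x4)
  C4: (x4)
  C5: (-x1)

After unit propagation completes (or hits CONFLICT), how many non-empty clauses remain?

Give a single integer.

Answer: 0

Derivation:
unit clause [4] forces x4=T; simplify:
  drop -4 from [1, -3, -4] -> [1, -3]
  satisfied 1 clause(s); 4 remain; assigned so far: [4]
unit clause [-1] forces x1=F; simplify:
  drop 1 from [1, -3] -> [-3]
  drop 1 from [1, -3] -> [-3]
  satisfied 1 clause(s); 3 remain; assigned so far: [1, 4]
unit clause [-3] forces x3=F; simplify:
  drop 3 from [-2, 3] -> [-2]
  satisfied 2 clause(s); 1 remain; assigned so far: [1, 3, 4]
unit clause [-2] forces x2=F; simplify:
  satisfied 1 clause(s); 0 remain; assigned so far: [1, 2, 3, 4]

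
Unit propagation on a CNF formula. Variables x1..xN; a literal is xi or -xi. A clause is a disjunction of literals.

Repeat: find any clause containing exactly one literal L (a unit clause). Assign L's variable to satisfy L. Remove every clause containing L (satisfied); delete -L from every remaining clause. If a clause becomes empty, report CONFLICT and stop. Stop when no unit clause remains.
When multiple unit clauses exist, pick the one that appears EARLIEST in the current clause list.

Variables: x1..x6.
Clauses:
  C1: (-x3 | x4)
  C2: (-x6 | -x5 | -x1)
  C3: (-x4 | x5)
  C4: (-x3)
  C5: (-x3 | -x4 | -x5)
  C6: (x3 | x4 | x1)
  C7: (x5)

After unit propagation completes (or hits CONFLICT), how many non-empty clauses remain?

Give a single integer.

Answer: 2

Derivation:
unit clause [-3] forces x3=F; simplify:
  drop 3 from [3, 4, 1] -> [4, 1]
  satisfied 3 clause(s); 4 remain; assigned so far: [3]
unit clause [5] forces x5=T; simplify:
  drop -5 from [-6, -5, -1] -> [-6, -1]
  satisfied 2 clause(s); 2 remain; assigned so far: [3, 5]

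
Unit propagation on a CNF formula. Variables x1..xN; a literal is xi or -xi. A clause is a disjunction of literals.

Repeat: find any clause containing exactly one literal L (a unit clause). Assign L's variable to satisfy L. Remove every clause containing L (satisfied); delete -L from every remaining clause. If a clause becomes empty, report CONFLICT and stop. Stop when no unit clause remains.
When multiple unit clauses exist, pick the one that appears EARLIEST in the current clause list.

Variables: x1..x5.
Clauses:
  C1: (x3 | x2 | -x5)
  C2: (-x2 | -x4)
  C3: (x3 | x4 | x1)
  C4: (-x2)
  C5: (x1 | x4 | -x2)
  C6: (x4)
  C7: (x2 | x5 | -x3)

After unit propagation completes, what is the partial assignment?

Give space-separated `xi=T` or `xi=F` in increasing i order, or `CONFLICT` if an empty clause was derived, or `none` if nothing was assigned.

unit clause [-2] forces x2=F; simplify:
  drop 2 from [3, 2, -5] -> [3, -5]
  drop 2 from [2, 5, -3] -> [5, -3]
  satisfied 3 clause(s); 4 remain; assigned so far: [2]
unit clause [4] forces x4=T; simplify:
  satisfied 2 clause(s); 2 remain; assigned so far: [2, 4]

Answer: x2=F x4=T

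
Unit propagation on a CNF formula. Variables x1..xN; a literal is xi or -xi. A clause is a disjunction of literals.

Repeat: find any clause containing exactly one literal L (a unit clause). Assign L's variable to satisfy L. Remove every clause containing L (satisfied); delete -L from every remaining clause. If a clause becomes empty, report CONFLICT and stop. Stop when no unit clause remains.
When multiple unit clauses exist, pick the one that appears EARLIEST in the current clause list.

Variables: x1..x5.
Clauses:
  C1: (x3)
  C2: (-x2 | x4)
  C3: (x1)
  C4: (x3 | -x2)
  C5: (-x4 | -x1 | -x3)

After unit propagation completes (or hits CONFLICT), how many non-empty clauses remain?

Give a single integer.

Answer: 0

Derivation:
unit clause [3] forces x3=T; simplify:
  drop -3 from [-4, -1, -3] -> [-4, -1]
  satisfied 2 clause(s); 3 remain; assigned so far: [3]
unit clause [1] forces x1=T; simplify:
  drop -1 from [-4, -1] -> [-4]
  satisfied 1 clause(s); 2 remain; assigned so far: [1, 3]
unit clause [-4] forces x4=F; simplify:
  drop 4 from [-2, 4] -> [-2]
  satisfied 1 clause(s); 1 remain; assigned so far: [1, 3, 4]
unit clause [-2] forces x2=F; simplify:
  satisfied 1 clause(s); 0 remain; assigned so far: [1, 2, 3, 4]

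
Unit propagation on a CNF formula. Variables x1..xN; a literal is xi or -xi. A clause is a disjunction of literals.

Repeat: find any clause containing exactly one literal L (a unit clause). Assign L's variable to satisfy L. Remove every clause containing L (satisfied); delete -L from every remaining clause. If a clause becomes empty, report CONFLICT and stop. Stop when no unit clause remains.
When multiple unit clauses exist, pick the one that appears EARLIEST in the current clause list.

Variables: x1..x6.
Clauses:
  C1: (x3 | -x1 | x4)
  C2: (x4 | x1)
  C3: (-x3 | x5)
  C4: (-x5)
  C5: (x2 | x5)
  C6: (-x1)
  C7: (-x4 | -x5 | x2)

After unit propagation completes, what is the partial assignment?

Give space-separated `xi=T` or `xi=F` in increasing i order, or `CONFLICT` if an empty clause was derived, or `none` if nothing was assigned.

Answer: x1=F x2=T x3=F x4=T x5=F

Derivation:
unit clause [-5] forces x5=F; simplify:
  drop 5 from [-3, 5] -> [-3]
  drop 5 from [2, 5] -> [2]
  satisfied 2 clause(s); 5 remain; assigned so far: [5]
unit clause [-3] forces x3=F; simplify:
  drop 3 from [3, -1, 4] -> [-1, 4]
  satisfied 1 clause(s); 4 remain; assigned so far: [3, 5]
unit clause [2] forces x2=T; simplify:
  satisfied 1 clause(s); 3 remain; assigned so far: [2, 3, 5]
unit clause [-1] forces x1=F; simplify:
  drop 1 from [4, 1] -> [4]
  satisfied 2 clause(s); 1 remain; assigned so far: [1, 2, 3, 5]
unit clause [4] forces x4=T; simplify:
  satisfied 1 clause(s); 0 remain; assigned so far: [1, 2, 3, 4, 5]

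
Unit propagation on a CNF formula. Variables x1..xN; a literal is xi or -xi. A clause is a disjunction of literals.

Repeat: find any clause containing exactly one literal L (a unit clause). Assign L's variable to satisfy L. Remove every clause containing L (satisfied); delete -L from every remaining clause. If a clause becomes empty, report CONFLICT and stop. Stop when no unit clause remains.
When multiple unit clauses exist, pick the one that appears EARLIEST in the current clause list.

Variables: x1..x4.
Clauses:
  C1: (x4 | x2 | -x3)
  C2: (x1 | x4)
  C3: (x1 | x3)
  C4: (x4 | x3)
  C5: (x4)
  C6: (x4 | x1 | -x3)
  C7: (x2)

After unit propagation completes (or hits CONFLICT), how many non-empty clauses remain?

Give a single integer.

Answer: 1

Derivation:
unit clause [4] forces x4=T; simplify:
  satisfied 5 clause(s); 2 remain; assigned so far: [4]
unit clause [2] forces x2=T; simplify:
  satisfied 1 clause(s); 1 remain; assigned so far: [2, 4]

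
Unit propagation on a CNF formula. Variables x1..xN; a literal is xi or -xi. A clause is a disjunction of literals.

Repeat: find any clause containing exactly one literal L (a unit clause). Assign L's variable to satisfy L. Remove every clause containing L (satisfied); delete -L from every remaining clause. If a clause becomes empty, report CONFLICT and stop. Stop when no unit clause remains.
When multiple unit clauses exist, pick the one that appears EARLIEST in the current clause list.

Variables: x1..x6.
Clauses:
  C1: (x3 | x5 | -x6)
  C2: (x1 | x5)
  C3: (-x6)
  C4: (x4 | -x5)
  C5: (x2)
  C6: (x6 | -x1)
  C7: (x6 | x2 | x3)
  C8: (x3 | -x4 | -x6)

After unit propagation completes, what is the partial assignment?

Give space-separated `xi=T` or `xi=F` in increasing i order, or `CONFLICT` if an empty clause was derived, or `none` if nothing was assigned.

unit clause [-6] forces x6=F; simplify:
  drop 6 from [6, -1] -> [-1]
  drop 6 from [6, 2, 3] -> [2, 3]
  satisfied 3 clause(s); 5 remain; assigned so far: [6]
unit clause [2] forces x2=T; simplify:
  satisfied 2 clause(s); 3 remain; assigned so far: [2, 6]
unit clause [-1] forces x1=F; simplify:
  drop 1 from [1, 5] -> [5]
  satisfied 1 clause(s); 2 remain; assigned so far: [1, 2, 6]
unit clause [5] forces x5=T; simplify:
  drop -5 from [4, -5] -> [4]
  satisfied 1 clause(s); 1 remain; assigned so far: [1, 2, 5, 6]
unit clause [4] forces x4=T; simplify:
  satisfied 1 clause(s); 0 remain; assigned so far: [1, 2, 4, 5, 6]

Answer: x1=F x2=T x4=T x5=T x6=F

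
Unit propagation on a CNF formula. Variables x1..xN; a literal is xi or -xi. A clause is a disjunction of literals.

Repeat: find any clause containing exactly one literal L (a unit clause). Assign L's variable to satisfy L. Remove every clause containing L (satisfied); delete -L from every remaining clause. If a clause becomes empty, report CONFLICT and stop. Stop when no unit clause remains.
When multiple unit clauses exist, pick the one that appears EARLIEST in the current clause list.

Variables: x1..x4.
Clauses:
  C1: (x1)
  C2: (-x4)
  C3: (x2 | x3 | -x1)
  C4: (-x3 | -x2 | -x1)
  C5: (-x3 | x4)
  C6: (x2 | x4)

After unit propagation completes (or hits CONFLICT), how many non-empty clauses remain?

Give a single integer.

unit clause [1] forces x1=T; simplify:
  drop -1 from [2, 3, -1] -> [2, 3]
  drop -1 from [-3, -2, -1] -> [-3, -2]
  satisfied 1 clause(s); 5 remain; assigned so far: [1]
unit clause [-4] forces x4=F; simplify:
  drop 4 from [-3, 4] -> [-3]
  drop 4 from [2, 4] -> [2]
  satisfied 1 clause(s); 4 remain; assigned so far: [1, 4]
unit clause [-3] forces x3=F; simplify:
  drop 3 from [2, 3] -> [2]
  satisfied 2 clause(s); 2 remain; assigned so far: [1, 3, 4]
unit clause [2] forces x2=T; simplify:
  satisfied 2 clause(s); 0 remain; assigned so far: [1, 2, 3, 4]

Answer: 0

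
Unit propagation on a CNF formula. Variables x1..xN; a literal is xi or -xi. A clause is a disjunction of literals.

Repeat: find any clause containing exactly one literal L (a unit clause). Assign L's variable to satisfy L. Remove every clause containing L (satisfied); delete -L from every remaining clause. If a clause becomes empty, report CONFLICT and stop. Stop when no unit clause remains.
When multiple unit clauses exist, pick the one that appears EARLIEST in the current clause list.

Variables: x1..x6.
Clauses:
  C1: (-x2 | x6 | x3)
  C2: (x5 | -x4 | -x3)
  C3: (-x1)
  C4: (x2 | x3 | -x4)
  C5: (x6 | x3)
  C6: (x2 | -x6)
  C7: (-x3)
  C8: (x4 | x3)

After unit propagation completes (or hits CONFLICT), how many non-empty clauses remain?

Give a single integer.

unit clause [-1] forces x1=F; simplify:
  satisfied 1 clause(s); 7 remain; assigned so far: [1]
unit clause [-3] forces x3=F; simplify:
  drop 3 from [-2, 6, 3] -> [-2, 6]
  drop 3 from [2, 3, -4] -> [2, -4]
  drop 3 from [6, 3] -> [6]
  drop 3 from [4, 3] -> [4]
  satisfied 2 clause(s); 5 remain; assigned so far: [1, 3]
unit clause [6] forces x6=T; simplify:
  drop -6 from [2, -6] -> [2]
  satisfied 2 clause(s); 3 remain; assigned so far: [1, 3, 6]
unit clause [2] forces x2=T; simplify:
  satisfied 2 clause(s); 1 remain; assigned so far: [1, 2, 3, 6]
unit clause [4] forces x4=T; simplify:
  satisfied 1 clause(s); 0 remain; assigned so far: [1, 2, 3, 4, 6]

Answer: 0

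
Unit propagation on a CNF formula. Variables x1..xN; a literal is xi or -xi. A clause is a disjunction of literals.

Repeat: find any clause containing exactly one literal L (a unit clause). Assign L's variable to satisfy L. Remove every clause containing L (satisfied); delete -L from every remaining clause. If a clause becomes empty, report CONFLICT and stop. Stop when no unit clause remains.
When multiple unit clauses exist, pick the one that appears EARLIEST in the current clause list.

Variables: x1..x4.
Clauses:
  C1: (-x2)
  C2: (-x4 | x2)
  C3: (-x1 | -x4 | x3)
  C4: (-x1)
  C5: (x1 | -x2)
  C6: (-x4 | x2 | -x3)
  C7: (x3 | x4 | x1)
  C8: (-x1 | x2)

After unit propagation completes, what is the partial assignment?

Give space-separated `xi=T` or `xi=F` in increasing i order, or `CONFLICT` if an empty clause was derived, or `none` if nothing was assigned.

unit clause [-2] forces x2=F; simplify:
  drop 2 from [-4, 2] -> [-4]
  drop 2 from [-4, 2, -3] -> [-4, -3]
  drop 2 from [-1, 2] -> [-1]
  satisfied 2 clause(s); 6 remain; assigned so far: [2]
unit clause [-4] forces x4=F; simplify:
  drop 4 from [3, 4, 1] -> [3, 1]
  satisfied 3 clause(s); 3 remain; assigned so far: [2, 4]
unit clause [-1] forces x1=F; simplify:
  drop 1 from [3, 1] -> [3]
  satisfied 2 clause(s); 1 remain; assigned so far: [1, 2, 4]
unit clause [3] forces x3=T; simplify:
  satisfied 1 clause(s); 0 remain; assigned so far: [1, 2, 3, 4]

Answer: x1=F x2=F x3=T x4=F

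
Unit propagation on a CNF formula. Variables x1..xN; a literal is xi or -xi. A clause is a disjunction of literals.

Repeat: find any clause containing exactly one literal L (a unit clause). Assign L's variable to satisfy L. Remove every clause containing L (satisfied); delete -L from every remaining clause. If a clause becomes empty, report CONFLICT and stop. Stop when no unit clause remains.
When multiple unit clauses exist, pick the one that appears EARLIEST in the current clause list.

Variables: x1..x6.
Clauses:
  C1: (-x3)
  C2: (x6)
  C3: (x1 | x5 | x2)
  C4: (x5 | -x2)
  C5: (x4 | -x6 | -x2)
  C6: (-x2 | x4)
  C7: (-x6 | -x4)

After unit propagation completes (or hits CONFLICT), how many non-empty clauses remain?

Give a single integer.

Answer: 1

Derivation:
unit clause [-3] forces x3=F; simplify:
  satisfied 1 clause(s); 6 remain; assigned so far: [3]
unit clause [6] forces x6=T; simplify:
  drop -6 from [4, -6, -2] -> [4, -2]
  drop -6 from [-6, -4] -> [-4]
  satisfied 1 clause(s); 5 remain; assigned so far: [3, 6]
unit clause [-4] forces x4=F; simplify:
  drop 4 from [4, -2] -> [-2]
  drop 4 from [-2, 4] -> [-2]
  satisfied 1 clause(s); 4 remain; assigned so far: [3, 4, 6]
unit clause [-2] forces x2=F; simplify:
  drop 2 from [1, 5, 2] -> [1, 5]
  satisfied 3 clause(s); 1 remain; assigned so far: [2, 3, 4, 6]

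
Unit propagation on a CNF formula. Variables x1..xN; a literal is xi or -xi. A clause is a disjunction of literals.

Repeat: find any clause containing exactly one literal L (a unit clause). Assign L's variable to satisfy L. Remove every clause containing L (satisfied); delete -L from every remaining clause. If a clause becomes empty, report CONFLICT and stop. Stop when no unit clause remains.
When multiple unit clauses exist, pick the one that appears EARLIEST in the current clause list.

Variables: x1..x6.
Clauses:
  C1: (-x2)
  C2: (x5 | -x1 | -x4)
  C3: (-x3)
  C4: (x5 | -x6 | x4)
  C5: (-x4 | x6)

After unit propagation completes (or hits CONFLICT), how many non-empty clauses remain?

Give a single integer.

Answer: 3

Derivation:
unit clause [-2] forces x2=F; simplify:
  satisfied 1 clause(s); 4 remain; assigned so far: [2]
unit clause [-3] forces x3=F; simplify:
  satisfied 1 clause(s); 3 remain; assigned so far: [2, 3]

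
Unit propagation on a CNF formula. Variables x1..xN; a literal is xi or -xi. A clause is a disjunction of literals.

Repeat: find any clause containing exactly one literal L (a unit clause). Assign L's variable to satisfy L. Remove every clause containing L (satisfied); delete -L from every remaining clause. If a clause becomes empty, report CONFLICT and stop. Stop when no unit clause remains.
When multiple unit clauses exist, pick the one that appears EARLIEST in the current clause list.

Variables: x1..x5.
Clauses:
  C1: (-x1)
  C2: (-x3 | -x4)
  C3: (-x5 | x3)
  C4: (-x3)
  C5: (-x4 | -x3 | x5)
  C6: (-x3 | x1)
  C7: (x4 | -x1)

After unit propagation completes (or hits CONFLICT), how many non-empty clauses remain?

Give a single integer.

unit clause [-1] forces x1=F; simplify:
  drop 1 from [-3, 1] -> [-3]
  satisfied 2 clause(s); 5 remain; assigned so far: [1]
unit clause [-3] forces x3=F; simplify:
  drop 3 from [-5, 3] -> [-5]
  satisfied 4 clause(s); 1 remain; assigned so far: [1, 3]
unit clause [-5] forces x5=F; simplify:
  satisfied 1 clause(s); 0 remain; assigned so far: [1, 3, 5]

Answer: 0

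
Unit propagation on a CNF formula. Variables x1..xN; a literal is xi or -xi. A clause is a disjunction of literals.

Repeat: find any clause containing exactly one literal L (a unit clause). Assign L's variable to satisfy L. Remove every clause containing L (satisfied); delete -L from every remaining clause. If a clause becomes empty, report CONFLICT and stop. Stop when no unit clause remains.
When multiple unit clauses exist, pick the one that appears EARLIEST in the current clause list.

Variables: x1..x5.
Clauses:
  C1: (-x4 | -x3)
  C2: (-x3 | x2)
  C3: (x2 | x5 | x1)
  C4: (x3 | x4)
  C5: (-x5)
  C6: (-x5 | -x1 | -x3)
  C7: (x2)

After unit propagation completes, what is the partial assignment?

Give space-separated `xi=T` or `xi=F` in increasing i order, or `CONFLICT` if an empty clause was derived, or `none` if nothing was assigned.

Answer: x2=T x5=F

Derivation:
unit clause [-5] forces x5=F; simplify:
  drop 5 from [2, 5, 1] -> [2, 1]
  satisfied 2 clause(s); 5 remain; assigned so far: [5]
unit clause [2] forces x2=T; simplify:
  satisfied 3 clause(s); 2 remain; assigned so far: [2, 5]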